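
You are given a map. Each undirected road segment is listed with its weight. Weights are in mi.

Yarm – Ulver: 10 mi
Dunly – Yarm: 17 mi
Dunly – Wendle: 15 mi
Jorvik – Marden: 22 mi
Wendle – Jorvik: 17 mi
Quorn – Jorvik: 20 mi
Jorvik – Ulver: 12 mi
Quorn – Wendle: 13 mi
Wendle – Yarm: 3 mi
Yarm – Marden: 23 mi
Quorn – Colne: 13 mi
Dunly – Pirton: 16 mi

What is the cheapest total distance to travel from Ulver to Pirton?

Settle nodes by increasing distance from Ulver:
Ulver: 0
Yarm: 10  (via Ulver)
Jorvik: 12  (via Ulver)
Wendle: 13  (via Yarm)
Quorn: 26  (via Wendle)
Dunly: 27  (via Yarm)
Marden: 33  (via Yarm)
Colne: 39  (via Quorn)
Pirton: 43  (via Dunly)
Shortest route: Ulver → Yarm → Dunly → Pirton = 43 mi.

43 mi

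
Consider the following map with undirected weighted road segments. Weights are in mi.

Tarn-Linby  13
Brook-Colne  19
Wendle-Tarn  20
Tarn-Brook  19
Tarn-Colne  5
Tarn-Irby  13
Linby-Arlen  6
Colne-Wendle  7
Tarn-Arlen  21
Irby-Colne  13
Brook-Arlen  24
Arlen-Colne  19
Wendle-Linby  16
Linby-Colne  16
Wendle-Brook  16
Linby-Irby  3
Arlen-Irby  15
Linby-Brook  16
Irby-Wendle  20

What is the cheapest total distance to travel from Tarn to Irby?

13 mi

Enumerating some paths:
Tarn - Linby - Irby: 13+3 = 16
Tarn - Irby: 13 = 13
Tarn - Colne - Irby: 5+13 = 18
Cheapest is Tarn - Irby at 13 mi.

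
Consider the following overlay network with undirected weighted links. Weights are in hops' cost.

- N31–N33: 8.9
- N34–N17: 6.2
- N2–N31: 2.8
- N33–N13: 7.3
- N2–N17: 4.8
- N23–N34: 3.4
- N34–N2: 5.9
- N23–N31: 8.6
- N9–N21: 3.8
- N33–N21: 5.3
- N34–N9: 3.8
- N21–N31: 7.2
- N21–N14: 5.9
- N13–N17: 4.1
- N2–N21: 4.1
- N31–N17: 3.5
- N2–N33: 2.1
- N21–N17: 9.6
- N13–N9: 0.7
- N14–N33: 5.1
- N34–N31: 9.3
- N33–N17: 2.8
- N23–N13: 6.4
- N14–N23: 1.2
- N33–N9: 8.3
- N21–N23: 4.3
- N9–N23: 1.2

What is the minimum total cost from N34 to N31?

8.7 hops' cost

Running Dijkstra from N34:
N34: 0
N23: 3.4  (via N34)
N9: 3.8  (via N34)
N13: 4.5  (via N9)
N14: 4.6  (via N23)
N2: 5.9  (via N34)
N17: 6.2  (via N34)
N21: 7.6  (via N9)
N33: 8  (via N2)
N31: 8.7  (via N2)
Shortest route: N34 → N2 → N31 = 8.7 hops' cost.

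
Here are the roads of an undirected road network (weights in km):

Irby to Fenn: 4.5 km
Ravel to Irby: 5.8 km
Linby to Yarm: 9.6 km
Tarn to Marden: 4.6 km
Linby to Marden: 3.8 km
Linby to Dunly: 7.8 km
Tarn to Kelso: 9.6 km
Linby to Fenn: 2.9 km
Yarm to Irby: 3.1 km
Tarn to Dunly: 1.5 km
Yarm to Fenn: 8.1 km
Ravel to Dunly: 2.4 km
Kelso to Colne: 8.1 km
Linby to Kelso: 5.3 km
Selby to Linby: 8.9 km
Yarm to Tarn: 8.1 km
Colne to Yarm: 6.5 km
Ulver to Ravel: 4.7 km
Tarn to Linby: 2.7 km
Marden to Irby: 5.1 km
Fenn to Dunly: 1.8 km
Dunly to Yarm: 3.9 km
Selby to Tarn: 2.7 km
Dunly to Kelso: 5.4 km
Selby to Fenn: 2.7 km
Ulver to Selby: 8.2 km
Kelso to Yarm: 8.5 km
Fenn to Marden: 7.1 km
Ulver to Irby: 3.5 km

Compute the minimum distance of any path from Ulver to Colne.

13.1 km

Settle nodes by increasing distance from Ulver:
Ulver: 0
Irby: 3.5  (via Ulver)
Ravel: 4.7  (via Ulver)
Yarm: 6.6  (via Irby)
Dunly: 7.1  (via Ravel)
Fenn: 8  (via Irby)
Selby: 8.2  (via Ulver)
Tarn: 8.6  (via Dunly)
Marden: 8.6  (via Irby)
Linby: 10.9  (via Fenn)
Kelso: 12.5  (via Dunly)
Colne: 13.1  (via Yarm)
Shortest route: Ulver → Irby → Yarm → Colne = 13.1 km.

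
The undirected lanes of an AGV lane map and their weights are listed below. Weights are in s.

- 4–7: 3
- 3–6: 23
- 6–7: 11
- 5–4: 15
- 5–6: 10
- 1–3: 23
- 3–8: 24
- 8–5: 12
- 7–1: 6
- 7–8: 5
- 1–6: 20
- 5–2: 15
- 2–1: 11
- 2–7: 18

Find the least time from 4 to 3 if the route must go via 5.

48 s

Shortest 4→5: 4 → 5 = 15
Shortest 5→3: 5 → 6 → 3 = 33
Total via 5: 15 + 33 = 48 s.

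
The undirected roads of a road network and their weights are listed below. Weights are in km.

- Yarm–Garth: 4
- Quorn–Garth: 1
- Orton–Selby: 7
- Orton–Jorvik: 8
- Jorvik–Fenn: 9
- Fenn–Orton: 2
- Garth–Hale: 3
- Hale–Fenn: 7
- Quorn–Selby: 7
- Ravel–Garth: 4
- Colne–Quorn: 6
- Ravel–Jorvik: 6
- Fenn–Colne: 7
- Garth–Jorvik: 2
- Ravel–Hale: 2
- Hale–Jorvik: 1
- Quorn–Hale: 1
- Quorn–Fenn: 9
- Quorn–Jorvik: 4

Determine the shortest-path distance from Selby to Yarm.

12 km

Enumerating some paths:
Selby → Quorn → Garth → Yarm: 7+1+4 = 12
Selby → Quorn → Hale → Jorvik → Garth → Yarm: 7+1+1+2+4 = 15
Cheapest is Selby → Quorn → Garth → Yarm at 12 km.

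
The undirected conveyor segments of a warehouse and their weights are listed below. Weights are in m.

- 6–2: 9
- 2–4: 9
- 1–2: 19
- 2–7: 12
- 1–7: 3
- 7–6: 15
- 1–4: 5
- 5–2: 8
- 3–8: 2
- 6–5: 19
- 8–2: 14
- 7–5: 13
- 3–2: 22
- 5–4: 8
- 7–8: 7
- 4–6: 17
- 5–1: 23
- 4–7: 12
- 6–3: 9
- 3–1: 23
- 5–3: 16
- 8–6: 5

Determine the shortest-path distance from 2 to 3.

16 m

Shortest distances from 2:
2: 0
5: 8  (via 2)
4: 9  (via 2)
6: 9  (via 2)
7: 12  (via 2)
1: 14  (via 4)
8: 14  (via 2)
3: 16  (via 8)
Shortest route: 2–8–3 = 16 m.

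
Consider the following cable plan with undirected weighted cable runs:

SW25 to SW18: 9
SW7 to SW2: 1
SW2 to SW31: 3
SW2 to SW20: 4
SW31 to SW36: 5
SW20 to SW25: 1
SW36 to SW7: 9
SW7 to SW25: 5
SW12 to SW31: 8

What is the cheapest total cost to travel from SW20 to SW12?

Compare a few routes:
SW20–SW25–SW7–SW2–SW31–SW12: 1+5+1+3+8 = 18
SW20–SW2–SW31–SW12: 4+3+8 = 15
SW20–SW2–SW7–SW36–SW31–SW12: 4+1+9+5+8 = 27
The minimum is 15 via SW20–SW2–SW31–SW12.

15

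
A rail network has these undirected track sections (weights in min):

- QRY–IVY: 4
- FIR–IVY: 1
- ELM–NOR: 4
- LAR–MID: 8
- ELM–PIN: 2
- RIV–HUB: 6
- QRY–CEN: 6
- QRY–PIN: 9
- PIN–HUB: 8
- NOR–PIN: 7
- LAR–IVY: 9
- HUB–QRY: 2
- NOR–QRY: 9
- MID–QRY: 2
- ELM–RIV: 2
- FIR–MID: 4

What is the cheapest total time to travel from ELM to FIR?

Enumerating some paths:
ELM–PIN–QRY–IVY–FIR: 2+9+4+1 = 16
ELM–RIV–HUB–QRY–IVY–FIR: 2+6+2+4+1 = 15
ELM–RIV–HUB–QRY–MID–FIR: 2+6+2+2+4 = 16
The minimum is 15 min via ELM–RIV–HUB–QRY–IVY–FIR.

15 min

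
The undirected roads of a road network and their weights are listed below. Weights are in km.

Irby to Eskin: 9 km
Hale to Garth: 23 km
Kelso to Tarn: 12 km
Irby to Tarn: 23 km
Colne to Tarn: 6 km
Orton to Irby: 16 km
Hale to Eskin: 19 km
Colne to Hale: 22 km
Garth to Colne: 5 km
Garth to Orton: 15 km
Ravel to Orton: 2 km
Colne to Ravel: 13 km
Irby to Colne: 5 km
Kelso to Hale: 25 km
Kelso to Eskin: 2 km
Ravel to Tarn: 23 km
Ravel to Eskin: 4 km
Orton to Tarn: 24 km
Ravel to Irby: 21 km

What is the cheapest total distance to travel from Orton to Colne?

15 km

Compare a few routes:
Orton - Ravel - Colne: 2+13 = 15
Orton - Garth - Colne: 15+5 = 20
The minimum is 15 km via Orton - Ravel - Colne.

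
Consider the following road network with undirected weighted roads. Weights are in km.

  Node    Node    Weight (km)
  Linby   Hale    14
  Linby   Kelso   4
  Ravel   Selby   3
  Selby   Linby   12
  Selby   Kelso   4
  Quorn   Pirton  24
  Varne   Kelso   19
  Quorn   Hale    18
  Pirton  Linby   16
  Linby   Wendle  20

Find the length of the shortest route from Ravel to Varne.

26 km

Compare a few routes:
Ravel–Selby–Kelso–Varne: 3+4+19 = 26
Ravel–Selby–Linby–Kelso–Varne: 3+12+4+19 = 38
Cheapest is Ravel–Selby–Kelso–Varne at 26 km.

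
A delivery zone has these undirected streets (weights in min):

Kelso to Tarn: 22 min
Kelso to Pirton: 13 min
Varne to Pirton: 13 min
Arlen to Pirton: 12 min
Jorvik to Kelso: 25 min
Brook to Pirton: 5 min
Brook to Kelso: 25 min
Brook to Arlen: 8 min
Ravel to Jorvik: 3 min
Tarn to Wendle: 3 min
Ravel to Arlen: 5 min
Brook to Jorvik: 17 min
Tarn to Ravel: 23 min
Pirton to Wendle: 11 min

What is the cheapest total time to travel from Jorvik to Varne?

33 min

Enumerating some paths:
Jorvik - Ravel - Arlen - Brook - Pirton - Varne: 3+5+8+5+13 = 34
Jorvik - Brook - Pirton - Varne: 17+5+13 = 35
Jorvik - Ravel - Arlen - Pirton - Varne: 3+5+12+13 = 33
Cheapest is Jorvik - Ravel - Arlen - Pirton - Varne at 33 min.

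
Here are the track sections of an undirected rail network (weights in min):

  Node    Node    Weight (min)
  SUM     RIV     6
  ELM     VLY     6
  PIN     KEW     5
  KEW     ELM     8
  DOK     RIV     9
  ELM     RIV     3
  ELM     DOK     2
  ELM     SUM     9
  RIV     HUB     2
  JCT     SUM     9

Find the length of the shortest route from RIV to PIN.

16 min

Settle nodes by increasing distance from RIV:
RIV: 0
HUB: 2  (via RIV)
ELM: 3  (via RIV)
DOK: 5  (via ELM)
SUM: 6  (via RIV)
VLY: 9  (via ELM)
KEW: 11  (via ELM)
JCT: 15  (via SUM)
PIN: 16  (via KEW)
Shortest route: RIV → ELM → KEW → PIN = 16 min.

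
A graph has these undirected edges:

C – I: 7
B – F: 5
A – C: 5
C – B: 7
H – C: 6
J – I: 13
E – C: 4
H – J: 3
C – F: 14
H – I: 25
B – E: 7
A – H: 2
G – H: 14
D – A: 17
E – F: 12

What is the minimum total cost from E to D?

Shortest distances from E:
E: 0
C: 4  (via E)
B: 7  (via E)
A: 9  (via C)
H: 10  (via C)
I: 11  (via C)
F: 12  (via E)
J: 13  (via H)
G: 24  (via H)
D: 26  (via A)
Shortest route: E → C → A → D = 26.

26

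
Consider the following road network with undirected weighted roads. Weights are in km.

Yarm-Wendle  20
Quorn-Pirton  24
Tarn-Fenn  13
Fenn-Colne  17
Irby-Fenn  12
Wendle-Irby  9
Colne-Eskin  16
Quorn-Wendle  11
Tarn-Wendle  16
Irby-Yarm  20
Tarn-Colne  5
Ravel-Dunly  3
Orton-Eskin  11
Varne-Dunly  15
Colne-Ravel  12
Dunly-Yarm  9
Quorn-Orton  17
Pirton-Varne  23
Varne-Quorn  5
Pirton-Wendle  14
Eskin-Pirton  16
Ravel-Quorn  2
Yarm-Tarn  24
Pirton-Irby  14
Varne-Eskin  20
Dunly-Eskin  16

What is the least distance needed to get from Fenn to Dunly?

32 km

Settle nodes by increasing distance from Fenn:
Fenn: 0
Irby: 12  (via Fenn)
Tarn: 13  (via Fenn)
Colne: 17  (via Fenn)
Wendle: 21  (via Irby)
Pirton: 26  (via Irby)
Ravel: 29  (via Colne)
Quorn: 31  (via Ravel)
Yarm: 32  (via Irby)
Dunly: 32  (via Ravel)
Shortest route: Fenn–Colne–Ravel–Dunly = 32 km.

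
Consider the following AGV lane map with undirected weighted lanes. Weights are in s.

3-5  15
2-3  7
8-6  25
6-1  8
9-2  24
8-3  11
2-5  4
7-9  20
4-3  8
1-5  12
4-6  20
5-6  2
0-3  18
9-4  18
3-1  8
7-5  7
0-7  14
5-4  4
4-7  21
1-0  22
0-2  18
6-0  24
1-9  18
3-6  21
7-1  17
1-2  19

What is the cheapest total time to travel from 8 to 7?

Candidate routes:
8 - 3 - 4 - 5 - 7: 11+8+4+7 = 30
8 - 3 - 2 - 5 - 7: 11+7+4+7 = 29
The minimum is 29 s via 8 - 3 - 2 - 5 - 7.

29 s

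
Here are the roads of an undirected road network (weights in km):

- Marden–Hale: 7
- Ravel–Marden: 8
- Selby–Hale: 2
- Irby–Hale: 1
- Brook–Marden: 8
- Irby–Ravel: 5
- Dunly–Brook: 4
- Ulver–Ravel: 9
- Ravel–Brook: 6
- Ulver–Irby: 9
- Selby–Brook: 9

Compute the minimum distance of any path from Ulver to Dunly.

19 km

Candidate routes:
Ulver - Ravel - Brook - Dunly: 9+6+4 = 19
Ulver - Irby - Ravel - Brook - Dunly: 9+5+6+4 = 24
Ulver - Irby - Hale - Selby - Brook - Dunly: 9+1+2+9+4 = 25
Ulver - Ravel - Marden - Brook - Dunly: 9+8+8+4 = 29
The minimum is 19 km via Ulver - Ravel - Brook - Dunly.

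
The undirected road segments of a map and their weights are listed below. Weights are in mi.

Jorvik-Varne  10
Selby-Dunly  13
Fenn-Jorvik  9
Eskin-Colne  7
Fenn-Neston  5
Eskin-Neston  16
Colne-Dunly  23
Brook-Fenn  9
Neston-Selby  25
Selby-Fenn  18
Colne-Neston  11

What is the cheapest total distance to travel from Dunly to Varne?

Running Dijkstra from Dunly:
Dunly: 0
Selby: 13  (via Dunly)
Colne: 23  (via Dunly)
Eskin: 30  (via Colne)
Fenn: 31  (via Selby)
Neston: 34  (via Colne)
Brook: 40  (via Fenn)
Jorvik: 40  (via Fenn)
Varne: 50  (via Jorvik)
Shortest route: Dunly → Selby → Fenn → Jorvik → Varne = 50 mi.

50 mi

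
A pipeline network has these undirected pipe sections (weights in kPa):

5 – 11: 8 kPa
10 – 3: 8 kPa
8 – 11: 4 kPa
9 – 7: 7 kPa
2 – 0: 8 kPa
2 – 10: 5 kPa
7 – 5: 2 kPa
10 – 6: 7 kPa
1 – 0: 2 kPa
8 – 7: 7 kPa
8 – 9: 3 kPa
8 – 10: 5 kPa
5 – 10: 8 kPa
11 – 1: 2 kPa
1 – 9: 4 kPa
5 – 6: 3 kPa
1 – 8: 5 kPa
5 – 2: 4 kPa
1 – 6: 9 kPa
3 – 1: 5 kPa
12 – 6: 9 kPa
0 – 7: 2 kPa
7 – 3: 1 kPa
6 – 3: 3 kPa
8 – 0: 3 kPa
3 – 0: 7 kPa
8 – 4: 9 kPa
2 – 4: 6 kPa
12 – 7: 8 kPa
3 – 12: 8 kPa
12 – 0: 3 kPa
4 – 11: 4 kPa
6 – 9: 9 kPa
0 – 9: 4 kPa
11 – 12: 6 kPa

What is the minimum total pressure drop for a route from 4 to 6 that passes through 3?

Shortest 4→3: 4 → 11 → 1 → 3 = 11
Shortest 3→6: 3 → 6 = 3
Total via 3: 11 + 3 = 14 kPa.

14 kPa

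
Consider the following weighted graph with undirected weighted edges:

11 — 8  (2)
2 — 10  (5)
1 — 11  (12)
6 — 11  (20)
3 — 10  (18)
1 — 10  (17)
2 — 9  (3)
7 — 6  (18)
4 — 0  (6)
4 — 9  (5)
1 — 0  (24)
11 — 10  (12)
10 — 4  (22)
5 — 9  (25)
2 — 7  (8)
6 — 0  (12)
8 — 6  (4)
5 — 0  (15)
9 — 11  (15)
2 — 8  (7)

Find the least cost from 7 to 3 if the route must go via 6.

52

Shortest 7→6: 7 → 6 = 18
Shortest 6→3: 6 → 8 → 2 → 10 → 3 = 34
Total via 6: 18 + 34 = 52.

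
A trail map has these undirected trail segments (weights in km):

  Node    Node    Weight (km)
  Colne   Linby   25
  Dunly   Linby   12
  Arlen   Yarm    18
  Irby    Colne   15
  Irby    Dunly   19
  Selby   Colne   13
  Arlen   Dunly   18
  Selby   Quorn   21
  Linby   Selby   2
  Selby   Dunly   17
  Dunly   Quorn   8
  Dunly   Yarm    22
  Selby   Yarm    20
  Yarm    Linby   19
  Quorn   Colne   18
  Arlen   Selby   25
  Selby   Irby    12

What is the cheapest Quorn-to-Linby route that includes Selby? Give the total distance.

23 km

Shortest Quorn→Selby: Quorn–Selby = 21
Best Selby to Linby: Selby–Linby costing 2
Total via Selby: 21 + 2 = 23 km.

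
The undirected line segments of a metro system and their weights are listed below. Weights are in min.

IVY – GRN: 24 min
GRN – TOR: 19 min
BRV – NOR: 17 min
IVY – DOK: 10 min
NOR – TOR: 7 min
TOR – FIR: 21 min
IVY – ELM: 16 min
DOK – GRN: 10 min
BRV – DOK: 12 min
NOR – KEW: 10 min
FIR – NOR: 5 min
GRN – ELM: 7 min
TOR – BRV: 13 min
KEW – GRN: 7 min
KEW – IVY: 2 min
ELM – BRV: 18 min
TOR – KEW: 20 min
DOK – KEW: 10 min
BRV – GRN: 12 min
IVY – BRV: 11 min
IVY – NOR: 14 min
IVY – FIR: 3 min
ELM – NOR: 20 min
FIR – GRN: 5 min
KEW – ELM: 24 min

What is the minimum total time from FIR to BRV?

14 min

Enumerating some paths:
FIR–NOR–BRV: 5+17 = 22
FIR–GRN–BRV: 5+12 = 17
FIR–IVY–BRV: 3+11 = 14
FIR–IVY–KEW–GRN–BRV: 3+2+7+12 = 24
The minimum is 14 min via FIR–IVY–BRV.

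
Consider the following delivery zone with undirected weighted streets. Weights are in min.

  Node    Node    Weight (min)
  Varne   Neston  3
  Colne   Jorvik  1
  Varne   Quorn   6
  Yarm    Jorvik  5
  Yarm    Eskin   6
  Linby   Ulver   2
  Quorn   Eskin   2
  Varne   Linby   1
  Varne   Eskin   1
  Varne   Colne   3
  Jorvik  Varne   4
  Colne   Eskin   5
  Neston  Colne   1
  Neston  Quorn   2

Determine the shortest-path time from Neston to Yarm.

7 min

Running Dijkstra from Neston:
Neston: 0
Colne: 1  (via Neston)
Jorvik: 2  (via Colne)
Quorn: 2  (via Neston)
Varne: 3  (via Neston)
Eskin: 4  (via Quorn)
Linby: 4  (via Varne)
Ulver: 6  (via Linby)
Yarm: 7  (via Jorvik)
Shortest route: Neston → Colne → Jorvik → Yarm = 7 min.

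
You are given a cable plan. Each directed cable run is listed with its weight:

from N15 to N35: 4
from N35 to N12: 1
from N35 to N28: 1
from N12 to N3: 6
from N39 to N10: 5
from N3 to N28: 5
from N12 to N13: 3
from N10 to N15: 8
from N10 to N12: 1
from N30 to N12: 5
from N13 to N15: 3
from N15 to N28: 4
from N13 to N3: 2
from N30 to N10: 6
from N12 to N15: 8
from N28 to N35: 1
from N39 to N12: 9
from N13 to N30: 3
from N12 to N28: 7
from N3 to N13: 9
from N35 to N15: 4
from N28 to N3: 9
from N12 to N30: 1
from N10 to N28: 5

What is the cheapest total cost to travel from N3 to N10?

Running Dijkstra from N3:
N3: 0
N28: 5  (via N3)
N35: 6  (via N28)
N12: 7  (via N35)
N30: 8  (via N12)
N13: 9  (via N3)
N15: 10  (via N35)
N10: 14  (via N30)
Shortest route: N3–N28–N35–N12–N30–N10 = 14.

14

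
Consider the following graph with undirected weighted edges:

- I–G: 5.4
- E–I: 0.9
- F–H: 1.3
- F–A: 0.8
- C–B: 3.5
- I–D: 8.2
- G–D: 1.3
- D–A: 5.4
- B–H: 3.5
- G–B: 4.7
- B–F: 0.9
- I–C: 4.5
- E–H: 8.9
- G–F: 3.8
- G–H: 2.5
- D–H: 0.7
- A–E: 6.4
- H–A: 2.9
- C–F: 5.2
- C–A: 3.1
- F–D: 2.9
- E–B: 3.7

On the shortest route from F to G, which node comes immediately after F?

H

Candidate routes:
F - H - D - G: 1.3+0.7+1.3 = 3.3
F - G: 3.8 = 3.8
F - H - G: 1.3+2.5 = 3.8
The minimum is 3.3 via F - H - D - G.
So from F the first move is to H.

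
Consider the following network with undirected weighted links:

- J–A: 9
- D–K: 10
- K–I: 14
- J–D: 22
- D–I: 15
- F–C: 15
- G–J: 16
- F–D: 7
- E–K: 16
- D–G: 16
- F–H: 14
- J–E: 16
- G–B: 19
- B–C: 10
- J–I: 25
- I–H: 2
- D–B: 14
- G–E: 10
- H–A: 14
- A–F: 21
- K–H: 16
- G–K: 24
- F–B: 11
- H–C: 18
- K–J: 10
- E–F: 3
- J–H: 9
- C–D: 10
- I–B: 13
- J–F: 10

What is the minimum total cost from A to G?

Candidate routes:
A → J → G: 9+16 = 25
A → J → F → E → G: 9+10+3+10 = 32
A → F → E → G: 21+3+10 = 34
A → J → E → G: 9+16+10 = 35
Cheapest is A → J → G at 25.

25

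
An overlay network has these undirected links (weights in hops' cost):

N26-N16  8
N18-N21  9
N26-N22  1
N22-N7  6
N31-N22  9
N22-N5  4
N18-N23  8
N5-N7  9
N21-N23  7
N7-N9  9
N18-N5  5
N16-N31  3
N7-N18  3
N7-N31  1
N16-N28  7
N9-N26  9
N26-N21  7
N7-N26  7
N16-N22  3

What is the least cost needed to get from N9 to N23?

20 hops' cost

Enumerating some paths:
N9 → N26 → N21 → N23: 9+7+7 = 23
N9 → N7 → N18 → N23: 9+3+8 = 20
N9 → N26 → N22 → N5 → N18 → N23: 9+1+4+5+8 = 27
N9 → N26 → N22 → N7 → N18 → N23: 9+1+6+3+8 = 27
Cheapest is N9 → N7 → N18 → N23 at 20 hops' cost.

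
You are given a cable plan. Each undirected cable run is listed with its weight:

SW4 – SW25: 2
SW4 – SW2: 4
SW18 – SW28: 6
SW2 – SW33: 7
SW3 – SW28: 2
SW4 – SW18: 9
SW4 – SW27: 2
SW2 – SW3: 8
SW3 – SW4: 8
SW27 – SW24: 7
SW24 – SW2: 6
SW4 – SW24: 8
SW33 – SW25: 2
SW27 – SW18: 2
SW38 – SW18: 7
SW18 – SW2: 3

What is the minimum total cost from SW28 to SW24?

Running Dijkstra from SW28:
SW28: 0
SW3: 2  (via SW28)
SW18: 6  (via SW28)
SW27: 8  (via SW18)
SW2: 9  (via SW18)
SW4: 10  (via SW3)
SW25: 12  (via SW4)
SW38: 13  (via SW18)
SW33: 14  (via SW25)
SW24: 15  (via SW27)
Shortest route: SW28 → SW18 → SW27 → SW24 = 15.

15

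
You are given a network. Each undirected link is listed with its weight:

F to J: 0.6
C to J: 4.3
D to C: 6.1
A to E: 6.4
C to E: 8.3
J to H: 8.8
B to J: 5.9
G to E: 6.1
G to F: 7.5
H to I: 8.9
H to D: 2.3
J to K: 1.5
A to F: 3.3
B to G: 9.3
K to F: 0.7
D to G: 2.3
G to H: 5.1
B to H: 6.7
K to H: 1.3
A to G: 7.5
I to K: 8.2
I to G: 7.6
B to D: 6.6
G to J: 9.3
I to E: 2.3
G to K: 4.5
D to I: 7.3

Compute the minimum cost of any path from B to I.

13.9

Candidate routes:
B → J → F → K → I: 5.9+0.6+0.7+8.2 = 15.4
B → J → K → I: 5.9+1.5+8.2 = 15.6
B → D → I: 6.6+7.3 = 13.9
B → H → I: 6.7+8.9 = 15.6
Cheapest is B → D → I at 13.9.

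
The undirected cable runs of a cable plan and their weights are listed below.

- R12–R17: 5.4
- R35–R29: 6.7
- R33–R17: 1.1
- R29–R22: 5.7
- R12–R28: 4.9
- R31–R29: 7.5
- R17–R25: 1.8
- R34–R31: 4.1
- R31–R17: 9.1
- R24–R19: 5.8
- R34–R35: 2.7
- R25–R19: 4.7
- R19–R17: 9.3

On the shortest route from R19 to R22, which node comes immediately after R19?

Candidate routes:
R19 → R17 → R31 → R29 → R22: 9.3+9.1+7.5+5.7 = 31.6
R19 → R25 → R17 → R31 → R29 → R22: 4.7+1.8+9.1+7.5+5.7 = 28.8
R19 → R25 → R17 → R31 → R34 → R35 → R29 → R22: 4.7+1.8+9.1+4.1+2.7+6.7+5.7 = 34.8
Cheapest is R19 → R25 → R17 → R31 → R29 → R22 at 28.8.
So from R19 the first move is to R25.

R25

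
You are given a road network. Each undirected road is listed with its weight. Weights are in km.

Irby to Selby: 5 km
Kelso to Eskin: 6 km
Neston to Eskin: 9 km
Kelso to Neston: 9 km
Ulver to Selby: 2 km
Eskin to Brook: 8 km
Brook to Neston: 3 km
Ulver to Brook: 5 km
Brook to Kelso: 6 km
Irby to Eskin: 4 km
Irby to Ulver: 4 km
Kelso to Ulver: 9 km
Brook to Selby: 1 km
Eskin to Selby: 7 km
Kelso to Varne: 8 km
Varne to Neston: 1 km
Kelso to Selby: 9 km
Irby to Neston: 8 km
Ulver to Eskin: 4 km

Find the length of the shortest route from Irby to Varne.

9 km

Compare a few routes:
Irby → Ulver → Selby → Brook → Neston → Varne: 4+2+1+3+1 = 11
Irby → Neston → Varne: 8+1 = 9
Irby → Selby → Brook → Neston → Varne: 5+1+3+1 = 10
The minimum is 9 km via Irby → Neston → Varne.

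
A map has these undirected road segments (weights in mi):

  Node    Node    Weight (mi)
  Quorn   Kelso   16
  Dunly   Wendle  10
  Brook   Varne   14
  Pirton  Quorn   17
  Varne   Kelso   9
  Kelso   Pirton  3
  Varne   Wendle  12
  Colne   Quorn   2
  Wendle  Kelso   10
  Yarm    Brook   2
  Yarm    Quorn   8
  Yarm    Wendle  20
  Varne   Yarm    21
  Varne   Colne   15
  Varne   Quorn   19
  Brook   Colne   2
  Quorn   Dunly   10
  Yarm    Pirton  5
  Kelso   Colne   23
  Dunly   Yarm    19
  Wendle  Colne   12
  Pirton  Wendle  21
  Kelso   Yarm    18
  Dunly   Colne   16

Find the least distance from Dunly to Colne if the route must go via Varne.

37 mi

Best Dunly to Varne: Dunly → Wendle → Varne costing 22
Best Varne to Colne: Varne → Colne costing 15
Total via Varne: 22 + 15 = 37 mi.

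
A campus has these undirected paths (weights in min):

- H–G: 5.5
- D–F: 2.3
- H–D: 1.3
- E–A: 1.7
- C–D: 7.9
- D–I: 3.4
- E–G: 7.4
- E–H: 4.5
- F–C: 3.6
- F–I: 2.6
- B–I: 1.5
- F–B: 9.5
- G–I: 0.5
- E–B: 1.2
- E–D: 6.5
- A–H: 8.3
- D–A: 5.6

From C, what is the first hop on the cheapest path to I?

Candidate routes:
C - F - I: 3.6+2.6 = 6.2
C - F - D - I: 3.6+2.3+3.4 = 9.3
The minimum is 6.2 min via C - F - I.
So from C the first move is to F.

F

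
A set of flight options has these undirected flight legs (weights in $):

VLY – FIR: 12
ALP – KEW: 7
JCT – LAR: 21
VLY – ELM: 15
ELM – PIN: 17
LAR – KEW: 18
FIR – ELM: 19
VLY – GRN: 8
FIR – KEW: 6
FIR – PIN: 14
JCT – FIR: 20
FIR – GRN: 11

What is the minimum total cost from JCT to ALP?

Running Dijkstra from JCT:
JCT: 0
FIR: 20  (via JCT)
LAR: 21  (via JCT)
KEW: 26  (via FIR)
GRN: 31  (via FIR)
VLY: 32  (via FIR)
ALP: 33  (via KEW)
Shortest route: JCT–FIR–KEW–ALP = $33.

$33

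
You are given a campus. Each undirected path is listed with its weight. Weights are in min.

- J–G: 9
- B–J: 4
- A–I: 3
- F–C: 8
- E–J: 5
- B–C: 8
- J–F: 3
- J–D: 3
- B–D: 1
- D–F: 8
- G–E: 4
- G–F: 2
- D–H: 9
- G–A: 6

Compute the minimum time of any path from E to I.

13 min

Settle nodes by increasing distance from E:
E: 0
G: 4  (via E)
J: 5  (via E)
F: 6  (via G)
D: 8  (via J)
B: 9  (via J)
A: 10  (via G)
I: 13  (via A)
Shortest route: E → G → A → I = 13 min.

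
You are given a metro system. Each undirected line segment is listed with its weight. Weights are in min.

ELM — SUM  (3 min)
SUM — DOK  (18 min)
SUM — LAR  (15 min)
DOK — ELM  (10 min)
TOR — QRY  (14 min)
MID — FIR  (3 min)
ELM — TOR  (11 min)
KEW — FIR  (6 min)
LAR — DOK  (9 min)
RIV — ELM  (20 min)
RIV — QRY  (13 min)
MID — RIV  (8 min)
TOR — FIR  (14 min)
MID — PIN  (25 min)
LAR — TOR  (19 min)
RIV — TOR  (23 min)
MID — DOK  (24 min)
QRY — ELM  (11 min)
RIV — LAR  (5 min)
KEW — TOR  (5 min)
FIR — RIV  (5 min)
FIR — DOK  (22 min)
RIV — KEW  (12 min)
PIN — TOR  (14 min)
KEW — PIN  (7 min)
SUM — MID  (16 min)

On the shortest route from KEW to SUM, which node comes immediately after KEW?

TOR

Compare a few routes:
KEW - TOR - ELM - SUM: 5+11+3 = 19
KEW - FIR - MID - SUM: 6+3+16 = 25
Cheapest is KEW - TOR - ELM - SUM at 19 min.
So from KEW the first move is to TOR.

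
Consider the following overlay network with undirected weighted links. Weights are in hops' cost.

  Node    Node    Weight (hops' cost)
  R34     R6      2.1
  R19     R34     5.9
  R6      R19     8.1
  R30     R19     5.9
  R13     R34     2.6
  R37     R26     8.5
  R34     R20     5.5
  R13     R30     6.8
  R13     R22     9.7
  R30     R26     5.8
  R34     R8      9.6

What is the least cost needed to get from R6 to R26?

17.3 hops' cost

Candidate routes:
R6 - R34 - R13 - R30 - R26: 2.1+2.6+6.8+5.8 = 17.3
R6 - R19 - R34 - R13 - R30 - R26: 8.1+5.9+2.6+6.8+5.8 = 29.2
R6 - R19 - R30 - R26: 8.1+5.9+5.8 = 19.8
R6 - R34 - R19 - R30 - R26: 2.1+5.9+5.9+5.8 = 19.7
Cheapest is R6 - R34 - R13 - R30 - R26 at 17.3 hops' cost.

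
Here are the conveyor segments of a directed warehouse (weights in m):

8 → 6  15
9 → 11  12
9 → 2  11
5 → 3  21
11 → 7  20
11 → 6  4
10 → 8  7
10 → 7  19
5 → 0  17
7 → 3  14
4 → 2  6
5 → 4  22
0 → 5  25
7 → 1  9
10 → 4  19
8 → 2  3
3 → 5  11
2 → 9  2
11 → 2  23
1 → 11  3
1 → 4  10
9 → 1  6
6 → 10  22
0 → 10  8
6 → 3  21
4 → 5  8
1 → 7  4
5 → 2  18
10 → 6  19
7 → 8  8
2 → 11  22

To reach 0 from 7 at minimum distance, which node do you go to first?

3

Enumerating some paths:
7–8–2–9–1–4–5–0: 8+3+2+6+10+8+17 = 54
7–1–4–5–0: 9+10+8+17 = 44
7–3–5–0: 14+11+17 = 42
The minimum is 42 m via 7–3–5–0.
So from 7 the first move is to 3.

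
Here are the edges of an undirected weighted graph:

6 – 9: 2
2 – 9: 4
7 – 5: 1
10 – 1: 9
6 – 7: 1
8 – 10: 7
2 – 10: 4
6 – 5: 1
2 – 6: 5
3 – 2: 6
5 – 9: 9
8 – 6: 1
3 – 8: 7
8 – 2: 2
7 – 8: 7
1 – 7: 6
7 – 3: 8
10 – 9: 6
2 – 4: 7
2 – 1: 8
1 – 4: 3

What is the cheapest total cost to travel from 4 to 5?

10

Candidate routes:
4 → 1 → 7 → 6 → 5: 3+6+1+1 = 11
4 → 1 → 7 → 5: 3+6+1 = 10
4 → 2 → 8 → 6 → 5: 7+2+1+1 = 11
Cheapest is 4 → 1 → 7 → 5 at 10.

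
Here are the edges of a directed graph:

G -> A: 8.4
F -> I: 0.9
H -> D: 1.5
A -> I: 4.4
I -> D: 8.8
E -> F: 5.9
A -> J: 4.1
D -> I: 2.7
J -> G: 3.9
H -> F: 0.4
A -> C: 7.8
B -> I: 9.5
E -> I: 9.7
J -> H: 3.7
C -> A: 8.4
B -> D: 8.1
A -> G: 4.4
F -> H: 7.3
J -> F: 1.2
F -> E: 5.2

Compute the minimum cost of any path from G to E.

Shortest distances from G:
G: 0
A: 8.4  (via G)
J: 12.5  (via A)
I: 12.8  (via A)
F: 13.7  (via J)
C: 16.2  (via A)
H: 16.2  (via J)
D: 17.7  (via H)
E: 18.9  (via F)
Shortest route: G–A–J–F–E = 18.9.

18.9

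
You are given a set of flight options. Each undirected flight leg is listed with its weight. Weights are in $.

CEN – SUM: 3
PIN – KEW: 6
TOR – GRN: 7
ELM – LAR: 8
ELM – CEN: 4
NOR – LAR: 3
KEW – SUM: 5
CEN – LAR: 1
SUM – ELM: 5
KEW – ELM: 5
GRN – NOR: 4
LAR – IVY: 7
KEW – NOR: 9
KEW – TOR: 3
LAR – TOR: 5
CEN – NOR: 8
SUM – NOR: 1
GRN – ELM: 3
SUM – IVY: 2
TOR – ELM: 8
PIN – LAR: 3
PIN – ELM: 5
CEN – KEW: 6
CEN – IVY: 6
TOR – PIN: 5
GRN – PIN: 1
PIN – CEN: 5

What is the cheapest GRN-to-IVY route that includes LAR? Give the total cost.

$10

Shortest GRN→LAR: GRN–PIN–LAR = 4
Best LAR to IVY: LAR–CEN–SUM–IVY costing 6
Total via LAR: 4 + 6 = $10.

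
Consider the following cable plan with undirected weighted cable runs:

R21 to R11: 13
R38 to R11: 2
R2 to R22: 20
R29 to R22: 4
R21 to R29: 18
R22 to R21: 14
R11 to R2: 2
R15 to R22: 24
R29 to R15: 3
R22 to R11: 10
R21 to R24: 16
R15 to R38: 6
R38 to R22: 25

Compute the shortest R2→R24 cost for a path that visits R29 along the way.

47

Best R2 to R29: R2–R11–R38–R15–R29 costing 13
Best R29 to R24: R29–R21–R24 costing 34
Total via R29: 13 + 34 = 47.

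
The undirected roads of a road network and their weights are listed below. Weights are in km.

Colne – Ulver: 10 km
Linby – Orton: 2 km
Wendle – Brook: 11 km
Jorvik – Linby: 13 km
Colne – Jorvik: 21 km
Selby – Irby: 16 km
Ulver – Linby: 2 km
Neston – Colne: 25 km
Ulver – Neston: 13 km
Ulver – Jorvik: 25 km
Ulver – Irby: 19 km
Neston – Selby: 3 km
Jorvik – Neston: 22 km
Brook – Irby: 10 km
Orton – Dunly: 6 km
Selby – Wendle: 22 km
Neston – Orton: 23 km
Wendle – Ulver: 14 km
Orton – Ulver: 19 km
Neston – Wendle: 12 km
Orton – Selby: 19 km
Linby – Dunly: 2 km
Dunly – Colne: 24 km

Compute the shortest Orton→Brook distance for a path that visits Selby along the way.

45 km

Best Orton to Selby: Orton → Selby costing 19
Shortest Selby→Brook: Selby → Neston → Wendle → Brook = 26
Total via Selby: 19 + 26 = 45 km.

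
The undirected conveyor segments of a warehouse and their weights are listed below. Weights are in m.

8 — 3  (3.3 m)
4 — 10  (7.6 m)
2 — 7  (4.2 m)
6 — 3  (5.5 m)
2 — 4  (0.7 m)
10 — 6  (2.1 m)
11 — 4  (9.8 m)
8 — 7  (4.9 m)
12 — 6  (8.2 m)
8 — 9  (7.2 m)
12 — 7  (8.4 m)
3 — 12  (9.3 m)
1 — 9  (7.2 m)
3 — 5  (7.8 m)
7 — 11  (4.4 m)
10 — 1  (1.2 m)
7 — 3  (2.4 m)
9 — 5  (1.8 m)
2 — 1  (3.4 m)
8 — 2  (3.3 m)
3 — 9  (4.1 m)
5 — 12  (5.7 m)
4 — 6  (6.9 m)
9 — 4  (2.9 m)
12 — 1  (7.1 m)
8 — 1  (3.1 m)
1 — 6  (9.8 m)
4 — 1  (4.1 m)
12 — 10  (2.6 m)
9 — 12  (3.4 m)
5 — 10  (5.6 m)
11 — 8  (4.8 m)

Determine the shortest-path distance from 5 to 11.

Compare a few routes:
5 - 9 - 3 - 7 - 11: 1.8+4.1+2.4+4.4 = 12.7
5 - 9 - 8 - 11: 1.8+7.2+4.8 = 13.8
5 - 9 - 4 - 2 - 8 - 11: 1.8+2.9+0.7+3.3+4.8 = 13.5
The minimum is 12.7 m via 5 - 9 - 3 - 7 - 11.

12.7 m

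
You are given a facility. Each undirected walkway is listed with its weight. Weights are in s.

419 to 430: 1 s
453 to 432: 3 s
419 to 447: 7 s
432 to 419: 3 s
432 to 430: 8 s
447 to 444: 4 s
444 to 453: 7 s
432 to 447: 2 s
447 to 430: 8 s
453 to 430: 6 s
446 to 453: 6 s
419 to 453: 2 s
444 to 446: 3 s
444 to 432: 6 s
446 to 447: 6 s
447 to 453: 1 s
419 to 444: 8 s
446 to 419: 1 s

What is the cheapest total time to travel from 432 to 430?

Candidate routes:
432 - 453 - 419 - 430: 3+2+1 = 6
432 - 447 - 453 - 419 - 430: 2+1+2+1 = 6
432 - 419 - 430: 3+1 = 4
432 - 430: 8 = 8
Cheapest is 432 - 419 - 430 at 4 s.

4 s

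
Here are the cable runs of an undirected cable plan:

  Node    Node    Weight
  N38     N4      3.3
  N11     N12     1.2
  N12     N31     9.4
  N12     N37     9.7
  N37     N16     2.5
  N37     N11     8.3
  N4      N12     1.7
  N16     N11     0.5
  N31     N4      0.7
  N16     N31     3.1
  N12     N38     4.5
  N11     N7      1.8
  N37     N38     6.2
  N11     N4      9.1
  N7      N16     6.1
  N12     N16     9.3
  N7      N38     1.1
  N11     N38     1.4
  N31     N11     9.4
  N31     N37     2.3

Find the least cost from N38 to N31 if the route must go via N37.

Shortest N38→N37: N38 → N11 → N16 → N37 = 4.4
Best N37 to N31: N37 → N31 costing 2.3
Total via N37: 4.4 + 2.3 = 6.7.

6.7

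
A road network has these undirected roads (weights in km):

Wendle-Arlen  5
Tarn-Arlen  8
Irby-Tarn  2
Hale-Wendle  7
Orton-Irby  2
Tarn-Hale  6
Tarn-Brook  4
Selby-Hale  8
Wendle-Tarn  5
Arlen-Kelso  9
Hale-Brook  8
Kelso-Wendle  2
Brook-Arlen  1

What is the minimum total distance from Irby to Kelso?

Compare a few routes:
Irby → Tarn → Brook → Arlen → Wendle → Kelso: 2+4+1+5+2 = 14
Irby → Tarn → Wendle → Kelso: 2+5+2 = 9
Irby → Tarn → Brook → Arlen → Kelso: 2+4+1+9 = 16
Cheapest is Irby → Tarn → Wendle → Kelso at 9 km.

9 km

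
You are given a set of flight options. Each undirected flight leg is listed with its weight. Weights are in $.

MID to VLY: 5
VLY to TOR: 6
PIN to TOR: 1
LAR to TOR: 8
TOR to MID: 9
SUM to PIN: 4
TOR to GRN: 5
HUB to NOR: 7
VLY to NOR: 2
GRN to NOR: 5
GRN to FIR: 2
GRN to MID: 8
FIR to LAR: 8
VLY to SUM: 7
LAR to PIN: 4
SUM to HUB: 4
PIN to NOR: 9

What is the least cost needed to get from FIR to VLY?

Shortest distances from FIR:
FIR: 0
GRN: 2  (via FIR)
NOR: 7  (via GRN)
TOR: 7  (via GRN)
LAR: 8  (via FIR)
PIN: 8  (via TOR)
VLY: 9  (via NOR)
Shortest route: FIR–GRN–NOR–VLY = $9.

$9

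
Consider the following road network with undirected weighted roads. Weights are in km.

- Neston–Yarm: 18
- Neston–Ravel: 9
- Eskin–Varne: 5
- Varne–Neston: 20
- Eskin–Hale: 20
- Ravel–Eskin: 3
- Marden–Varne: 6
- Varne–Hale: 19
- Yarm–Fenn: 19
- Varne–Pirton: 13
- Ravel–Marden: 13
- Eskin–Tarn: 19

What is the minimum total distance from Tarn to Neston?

Settle nodes by increasing distance from Tarn:
Tarn: 0
Eskin: 19  (via Tarn)
Ravel: 22  (via Eskin)
Varne: 24  (via Eskin)
Marden: 30  (via Varne)
Neston: 31  (via Ravel)
Shortest route: Tarn–Eskin–Ravel–Neston = 31 km.

31 km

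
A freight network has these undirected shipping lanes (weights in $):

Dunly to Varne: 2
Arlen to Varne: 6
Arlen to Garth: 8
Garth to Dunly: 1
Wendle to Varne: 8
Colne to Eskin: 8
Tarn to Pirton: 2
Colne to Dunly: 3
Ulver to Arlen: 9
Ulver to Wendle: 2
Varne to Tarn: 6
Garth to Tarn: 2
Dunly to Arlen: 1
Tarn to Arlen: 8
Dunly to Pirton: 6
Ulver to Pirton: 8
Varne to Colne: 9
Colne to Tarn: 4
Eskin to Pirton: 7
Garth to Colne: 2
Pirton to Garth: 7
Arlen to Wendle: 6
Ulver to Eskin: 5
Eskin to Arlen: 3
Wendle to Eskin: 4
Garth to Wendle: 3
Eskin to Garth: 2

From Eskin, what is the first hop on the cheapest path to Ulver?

Compare a few routes:
Eskin–Ulver: 5 = 5
Eskin–Wendle–Ulver: 4+2 = 6
Eskin–Garth–Wendle–Ulver: 2+3+2 = 7
Cheapest is Eskin–Ulver at $5.
So from Eskin the first move is to Ulver.

Ulver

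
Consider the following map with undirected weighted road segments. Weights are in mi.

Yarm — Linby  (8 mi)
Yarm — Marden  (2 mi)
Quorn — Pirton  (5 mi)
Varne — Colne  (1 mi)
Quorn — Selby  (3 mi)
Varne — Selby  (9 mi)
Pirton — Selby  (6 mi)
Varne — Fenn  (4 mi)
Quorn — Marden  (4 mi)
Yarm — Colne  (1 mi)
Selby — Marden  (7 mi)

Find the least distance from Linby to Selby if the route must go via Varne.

Best Linby to Varne: Linby → Yarm → Colne → Varne costing 10
Best Varne to Selby: Varne → Selby costing 9
Total via Varne: 10 + 9 = 19 mi.

19 mi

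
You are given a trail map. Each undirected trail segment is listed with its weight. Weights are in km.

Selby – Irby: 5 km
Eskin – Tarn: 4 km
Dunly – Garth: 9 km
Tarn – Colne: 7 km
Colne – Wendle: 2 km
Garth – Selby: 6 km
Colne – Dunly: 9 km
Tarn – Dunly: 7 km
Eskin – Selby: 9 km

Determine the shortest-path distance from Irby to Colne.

Shortest distances from Irby:
Irby: 0
Selby: 5  (via Irby)
Garth: 11  (via Selby)
Eskin: 14  (via Selby)
Tarn: 18  (via Eskin)
Dunly: 20  (via Garth)
Colne: 25  (via Tarn)
Shortest route: Irby–Selby–Eskin–Tarn–Colne = 25 km.

25 km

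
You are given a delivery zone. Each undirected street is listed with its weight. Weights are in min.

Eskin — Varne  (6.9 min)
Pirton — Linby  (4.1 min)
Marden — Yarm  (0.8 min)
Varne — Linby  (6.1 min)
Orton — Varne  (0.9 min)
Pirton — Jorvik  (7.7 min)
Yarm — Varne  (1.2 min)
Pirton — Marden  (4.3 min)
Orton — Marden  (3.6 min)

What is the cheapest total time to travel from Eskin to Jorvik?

Compare a few routes:
Eskin → Varne → Yarm → Marden → Pirton → Jorvik: 6.9+1.2+0.8+4.3+7.7 = 20.9
Eskin → Varne → Orton → Marden → Pirton → Jorvik: 6.9+0.9+3.6+4.3+7.7 = 23.4
Eskin → Varne → Linby → Pirton → Jorvik: 6.9+6.1+4.1+7.7 = 24.8
Cheapest is Eskin → Varne → Yarm → Marden → Pirton → Jorvik at 20.9 min.

20.9 min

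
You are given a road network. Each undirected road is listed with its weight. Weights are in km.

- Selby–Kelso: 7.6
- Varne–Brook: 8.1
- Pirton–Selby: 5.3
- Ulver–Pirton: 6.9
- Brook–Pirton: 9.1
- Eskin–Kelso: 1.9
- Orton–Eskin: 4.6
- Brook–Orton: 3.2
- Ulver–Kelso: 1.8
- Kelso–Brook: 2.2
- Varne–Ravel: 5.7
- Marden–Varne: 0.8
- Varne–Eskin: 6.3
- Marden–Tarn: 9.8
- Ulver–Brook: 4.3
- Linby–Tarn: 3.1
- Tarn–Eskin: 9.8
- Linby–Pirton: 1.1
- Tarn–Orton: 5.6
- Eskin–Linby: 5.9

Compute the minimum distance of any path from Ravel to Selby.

21.5 km

Enumerating some paths:
Ravel - Varne - Eskin - Kelso - Selby: 5.7+6.3+1.9+7.6 = 21.5
Ravel - Varne - Brook - Kelso - Selby: 5.7+8.1+2.2+7.6 = 23.6
The minimum is 21.5 km via Ravel - Varne - Eskin - Kelso - Selby.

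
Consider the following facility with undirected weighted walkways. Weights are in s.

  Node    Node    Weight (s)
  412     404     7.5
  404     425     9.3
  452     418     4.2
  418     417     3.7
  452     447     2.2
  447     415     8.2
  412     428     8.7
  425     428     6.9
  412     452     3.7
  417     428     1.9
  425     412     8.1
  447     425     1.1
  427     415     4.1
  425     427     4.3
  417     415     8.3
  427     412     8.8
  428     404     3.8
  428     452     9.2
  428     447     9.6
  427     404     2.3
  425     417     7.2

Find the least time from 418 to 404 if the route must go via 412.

Best 418 to 412: 418–452–412 costing 7.9
Best 412 to 404: 412–404 costing 7.5
Total via 412: 7.9 + 7.5 = 15.4 s.

15.4 s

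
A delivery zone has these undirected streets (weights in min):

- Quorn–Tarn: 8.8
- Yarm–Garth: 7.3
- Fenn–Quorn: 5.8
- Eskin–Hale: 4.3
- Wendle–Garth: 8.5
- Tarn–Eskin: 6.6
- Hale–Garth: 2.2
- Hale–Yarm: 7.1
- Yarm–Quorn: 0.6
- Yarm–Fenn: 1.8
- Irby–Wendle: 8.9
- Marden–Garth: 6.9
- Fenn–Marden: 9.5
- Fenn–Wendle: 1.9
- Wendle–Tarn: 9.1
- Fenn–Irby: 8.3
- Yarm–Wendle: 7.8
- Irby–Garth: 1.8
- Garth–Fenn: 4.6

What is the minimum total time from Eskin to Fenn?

11.1 min

Enumerating some paths:
Eskin–Hale–Garth–Yarm–Fenn: 4.3+2.2+7.3+1.8 = 15.6
Eskin–Hale–Yarm–Fenn: 4.3+7.1+1.8 = 13.2
Eskin–Hale–Garth–Irby–Fenn: 4.3+2.2+1.8+8.3 = 16.6
Eskin–Hale–Garth–Fenn: 4.3+2.2+4.6 = 11.1
The minimum is 11.1 min via Eskin–Hale–Garth–Fenn.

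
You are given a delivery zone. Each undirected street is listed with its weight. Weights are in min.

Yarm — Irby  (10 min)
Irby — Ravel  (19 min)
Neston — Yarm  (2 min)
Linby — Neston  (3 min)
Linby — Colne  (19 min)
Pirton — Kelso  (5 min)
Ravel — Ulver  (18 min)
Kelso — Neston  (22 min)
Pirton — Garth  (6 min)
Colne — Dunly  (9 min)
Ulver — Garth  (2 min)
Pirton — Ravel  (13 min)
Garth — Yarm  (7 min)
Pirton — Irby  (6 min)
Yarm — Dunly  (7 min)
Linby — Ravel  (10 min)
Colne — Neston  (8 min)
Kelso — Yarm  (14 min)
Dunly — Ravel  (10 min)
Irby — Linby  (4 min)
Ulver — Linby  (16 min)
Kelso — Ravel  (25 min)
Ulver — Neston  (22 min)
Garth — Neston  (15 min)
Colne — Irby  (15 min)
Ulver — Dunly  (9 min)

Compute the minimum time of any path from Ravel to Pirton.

13 min

Enumerating some paths:
Ravel → Pirton: 13 = 13
Ravel → Linby → Irby → Pirton: 10+4+6 = 20
The minimum is 13 min via Ravel → Pirton.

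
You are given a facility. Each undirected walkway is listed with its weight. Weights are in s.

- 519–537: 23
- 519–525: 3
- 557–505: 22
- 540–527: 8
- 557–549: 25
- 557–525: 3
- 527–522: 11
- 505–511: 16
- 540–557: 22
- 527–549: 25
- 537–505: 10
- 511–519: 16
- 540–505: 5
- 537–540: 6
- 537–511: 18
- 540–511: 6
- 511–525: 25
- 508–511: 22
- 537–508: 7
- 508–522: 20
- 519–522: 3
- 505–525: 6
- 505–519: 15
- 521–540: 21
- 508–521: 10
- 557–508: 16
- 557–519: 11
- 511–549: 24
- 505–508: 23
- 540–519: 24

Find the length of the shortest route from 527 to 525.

17 s

Settle nodes by increasing distance from 527:
527: 0
540: 8  (via 527)
522: 11  (via 527)
505: 13  (via 540)
537: 14  (via 540)
519: 14  (via 522)
511: 14  (via 540)
525: 17  (via 519)
Shortest route: 527 → 522 → 519 → 525 = 17 s.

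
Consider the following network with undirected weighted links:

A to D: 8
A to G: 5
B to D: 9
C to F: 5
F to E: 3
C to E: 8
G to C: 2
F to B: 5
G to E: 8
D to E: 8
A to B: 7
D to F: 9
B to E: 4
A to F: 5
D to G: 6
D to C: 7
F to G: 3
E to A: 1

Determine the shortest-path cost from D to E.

8

Settle nodes by increasing distance from D:
D: 0
G: 6  (via D)
C: 7  (via D)
A: 8  (via D)
E: 8  (via D)
Shortest route: D → E = 8.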